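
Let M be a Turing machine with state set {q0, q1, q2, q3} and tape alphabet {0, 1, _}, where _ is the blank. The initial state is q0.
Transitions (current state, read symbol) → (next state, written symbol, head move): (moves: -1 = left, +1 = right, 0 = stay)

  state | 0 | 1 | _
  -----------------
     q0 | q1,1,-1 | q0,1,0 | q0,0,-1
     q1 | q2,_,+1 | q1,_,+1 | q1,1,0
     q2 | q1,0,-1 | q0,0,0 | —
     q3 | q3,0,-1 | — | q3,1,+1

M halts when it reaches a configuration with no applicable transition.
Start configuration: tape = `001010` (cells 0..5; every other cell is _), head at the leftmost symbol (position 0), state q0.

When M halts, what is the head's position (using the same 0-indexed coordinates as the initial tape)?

6

q0 | _[0]01010_   read 0 → write 1, move -1, go to q1
q1 | [_]101010_   read _ → write 1, move 0, go to q1
q1 | [1]101010_   read 1 → write _, move +1, go to q1
q1 | _[1]01010_   read 1 → write _, move +1, go to q1
q1 | __[0]1010_   read 0 → write _, move +1, go to q2
q2 | ___[1]010_   read 1 → write 0, move 0, go to q0
q0 | ___[0]010_   read 0 → write 1, move -1, go to q1
q1 | __[_]1010_   read _ → write 1, move 0, go to q1
q1 | __[1]1010_   read 1 → write _, move +1, go to q1
q1 | ___[1]010_   read 1 → write _, move +1, go to q1
q1 | ____[0]10_   read 0 → write _, move +1, go to q2
q2 | _____[1]0_   read 1 → write 0, move 0, go to q0
q0 | _____[0]0_   read 0 → write 1, move -1, go to q1
q1 | ____[_]10_   read _ → write 1, move 0, go to q1
q1 | ____[1]10_   read 1 → write _, move +1, go to q1
q1 | _____[1]0_   read 1 → write _, move +1, go to q1
q1 | ______[0]_   read 0 → write _, move +1, go to q2
q2 | _______[_]
At halt the head is at cell 6.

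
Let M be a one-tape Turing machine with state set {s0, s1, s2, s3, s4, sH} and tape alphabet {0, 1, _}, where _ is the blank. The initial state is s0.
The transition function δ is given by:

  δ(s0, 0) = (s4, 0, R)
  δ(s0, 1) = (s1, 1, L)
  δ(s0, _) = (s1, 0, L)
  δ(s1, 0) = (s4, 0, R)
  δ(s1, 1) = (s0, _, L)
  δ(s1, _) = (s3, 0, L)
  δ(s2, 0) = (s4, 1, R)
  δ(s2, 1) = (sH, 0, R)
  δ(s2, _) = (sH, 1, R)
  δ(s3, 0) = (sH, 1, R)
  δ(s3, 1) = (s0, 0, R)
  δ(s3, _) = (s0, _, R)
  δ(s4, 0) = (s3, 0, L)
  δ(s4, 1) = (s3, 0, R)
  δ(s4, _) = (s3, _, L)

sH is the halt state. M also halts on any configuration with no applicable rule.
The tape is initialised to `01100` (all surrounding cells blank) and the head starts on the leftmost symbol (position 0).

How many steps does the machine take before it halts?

6

state=s0 head=0 tape=[0]1100   (s0,0)→(s4,0,R)
state=s4 head=1 tape=0[1]100   (s4,1)→(s3,0,R)
state=s3 head=2 tape=00[1]00   (s3,1)→(s0,0,R)
state=s0 head=3 tape=000[0]0   (s0,0)→(s4,0,R)
state=s4 head=4 tape=0000[0]   (s4,0)→(s3,0,L)
state=s3 head=3 tape=000[0]0   (s3,0)→(sH,1,R)
state=sH head=4 tape=0001[0]
M halts after 6 transitions.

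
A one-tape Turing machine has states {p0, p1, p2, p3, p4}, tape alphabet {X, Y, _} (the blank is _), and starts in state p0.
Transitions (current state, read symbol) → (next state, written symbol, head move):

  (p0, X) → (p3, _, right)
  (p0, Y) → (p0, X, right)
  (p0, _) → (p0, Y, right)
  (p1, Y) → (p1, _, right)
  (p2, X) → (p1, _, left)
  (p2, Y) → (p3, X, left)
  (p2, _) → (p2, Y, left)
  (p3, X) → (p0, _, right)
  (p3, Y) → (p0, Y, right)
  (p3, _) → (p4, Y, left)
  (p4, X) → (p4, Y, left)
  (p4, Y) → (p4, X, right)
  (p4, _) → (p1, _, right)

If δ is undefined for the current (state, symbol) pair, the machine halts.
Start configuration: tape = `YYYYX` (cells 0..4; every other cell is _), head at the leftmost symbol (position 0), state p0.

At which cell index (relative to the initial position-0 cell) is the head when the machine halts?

6

p0 | [Y]YYYX__   read Y → write X, move right, go to p0
p0 | X[Y]YYX__   read Y → write X, move right, go to p0
p0 | XX[Y]YX__   read Y → write X, move right, go to p0
p0 | XXX[Y]X__   read Y → write X, move right, go to p0
p0 | XXXX[X]__   read X → write _, move right, go to p3
p3 | XXXX_[_]_   read _ → write Y, move left, go to p4
p4 | XXXX[_]Y_   read _ → write _, move right, go to p1
p1 | XXXX_[Y]_   read Y → write _, move right, go to p1
p1 | XXXX__[_]
At halt the head is at cell 6.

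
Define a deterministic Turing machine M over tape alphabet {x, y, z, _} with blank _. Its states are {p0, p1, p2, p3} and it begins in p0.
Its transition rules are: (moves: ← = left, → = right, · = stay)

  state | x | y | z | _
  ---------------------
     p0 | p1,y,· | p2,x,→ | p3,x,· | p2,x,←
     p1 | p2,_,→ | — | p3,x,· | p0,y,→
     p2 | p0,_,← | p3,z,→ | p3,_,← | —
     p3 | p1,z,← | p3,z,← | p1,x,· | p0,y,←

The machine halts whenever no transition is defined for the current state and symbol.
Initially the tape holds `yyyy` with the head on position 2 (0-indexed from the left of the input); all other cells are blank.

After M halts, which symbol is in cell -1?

x

state=p0 head=2 tape=__yy[y]y_   (p0,y)→(p2,x,→)
state=p2 head=3 tape=__yyx[y]_   (p2,y)→(p3,z,→)
state=p3 head=4 tape=__yyxz[_]   (p3,_)→(p0,y,←)
state=p0 head=3 tape=__yyx[z]y   (p0,z)→(p3,x,·)
state=p3 head=3 tape=__yyx[x]y   (p3,x)→(p1,z,←)
state=p1 head=2 tape=__yy[x]zy   (p1,x)→(p2,_,→)
state=p2 head=3 tape=__yy_[z]y   (p2,z)→(p3,_,←)
state=p3 head=2 tape=__yy[_]_y   (p3,_)→(p0,y,←)
state=p0 head=1 tape=__y[y]y_y   (p0,y)→(p2,x,→)
state=p2 head=2 tape=__yx[y]_y   (p2,y)→(p3,z,→)
state=p3 head=3 tape=__yxz[_]y   (p3,_)→(p0,y,←)
state=p0 head=2 tape=__yx[z]yy   (p0,z)→(p3,x,·)
state=p3 head=2 tape=__yx[x]yy   (p3,x)→(p1,z,←)
state=p1 head=1 tape=__y[x]zyy   (p1,x)→(p2,_,→)
state=p2 head=2 tape=__y_[z]yy   (p2,z)→(p3,_,←)
state=p3 head=1 tape=__y[_]_yy   (p3,_)→(p0,y,←)
state=p0 head=0 tape=__[y]y_yy   (p0,y)→(p2,x,→)
state=p2 head=1 tape=__x[y]_yy   (p2,y)→(p3,z,→)
state=p3 head=2 tape=__xz[_]yy   (p3,_)→(p0,y,←)
state=p0 head=1 tape=__x[z]yyy   (p0,z)→(p3,x,·)
state=p3 head=1 tape=__x[x]yyy   (p3,x)→(p1,z,←)
state=p1 head=0 tape=__[x]zyyy   (p1,x)→(p2,_,→)
state=p2 head=1 tape=___[z]yyy   (p2,z)→(p3,_,←)
state=p3 head=0 tape=__[_]_yyy   (p3,_)→(p0,y,←)
state=p0 head=-1 tape=_[_]y_yyy   (p0,_)→(p2,x,←)
state=p2 head=-2 tape=[_]xy_yyy
Cell -1 holds x when M halts.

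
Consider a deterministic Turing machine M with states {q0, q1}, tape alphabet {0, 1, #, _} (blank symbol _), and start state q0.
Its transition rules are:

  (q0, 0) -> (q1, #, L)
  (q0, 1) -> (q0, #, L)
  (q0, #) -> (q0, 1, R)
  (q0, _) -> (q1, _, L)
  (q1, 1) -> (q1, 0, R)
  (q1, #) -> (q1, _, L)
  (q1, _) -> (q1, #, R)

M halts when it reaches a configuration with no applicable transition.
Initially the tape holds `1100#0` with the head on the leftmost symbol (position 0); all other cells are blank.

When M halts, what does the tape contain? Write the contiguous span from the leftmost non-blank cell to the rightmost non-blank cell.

state=q0 head=0 tape=___[1]100#0   (q0,1)→(q0,#,L)
state=q0 head=-1 tape=__[_]#100#0   (q0,_)→(q1,_,L)
state=q1 head=-2 tape=_[_]_#100#0   (q1,_)→(q1,#,R)
state=q1 head=-1 tape=_#[_]#100#0   (q1,_)→(q1,#,R)
state=q1 head=0 tape=_##[#]100#0   (q1,#)→(q1,_,L)
state=q1 head=-1 tape=_#[#]_100#0   (q1,#)→(q1,_,L)
state=q1 head=-2 tape=_[#]__100#0   (q1,#)→(q1,_,L)
state=q1 head=-3 tape=[_]___100#0   (q1,_)→(q1,#,R)
state=q1 head=-2 tape=#[_]__100#0   (q1,_)→(q1,#,R)
state=q1 head=-1 tape=##[_]_100#0   (q1,_)→(q1,#,R)
state=q1 head=0 tape=###[_]100#0   (q1,_)→(q1,#,R)
state=q1 head=1 tape=####[1]00#0   (q1,1)→(q1,0,R)
state=q1 head=2 tape=####0[0]0#0
The non-blank tape span at halt is ####000#0.

####000#0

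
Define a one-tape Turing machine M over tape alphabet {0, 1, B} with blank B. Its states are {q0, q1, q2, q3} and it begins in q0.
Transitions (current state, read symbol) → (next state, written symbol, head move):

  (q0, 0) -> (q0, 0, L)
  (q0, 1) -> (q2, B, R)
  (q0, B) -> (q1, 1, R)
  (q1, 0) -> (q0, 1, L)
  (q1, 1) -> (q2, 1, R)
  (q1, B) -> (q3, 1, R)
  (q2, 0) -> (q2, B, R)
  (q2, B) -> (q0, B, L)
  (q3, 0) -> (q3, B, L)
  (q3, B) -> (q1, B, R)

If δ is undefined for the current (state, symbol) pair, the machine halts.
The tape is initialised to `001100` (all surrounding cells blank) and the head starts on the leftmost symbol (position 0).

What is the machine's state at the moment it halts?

state=q0 head=0 tape=B[0]01100   (q0,0)→(q0,0,L)
state=q0 head=-1 tape=[B]001100   (q0,B)→(q1,1,R)
state=q1 head=0 tape=1[0]01100   (q1,0)→(q0,1,L)
state=q0 head=-1 tape=[1]101100   (q0,1)→(q2,B,R)
state=q2 head=0 tape=B[1]01100
No transition is defined for (q2, 1); M halts in state q2.

q2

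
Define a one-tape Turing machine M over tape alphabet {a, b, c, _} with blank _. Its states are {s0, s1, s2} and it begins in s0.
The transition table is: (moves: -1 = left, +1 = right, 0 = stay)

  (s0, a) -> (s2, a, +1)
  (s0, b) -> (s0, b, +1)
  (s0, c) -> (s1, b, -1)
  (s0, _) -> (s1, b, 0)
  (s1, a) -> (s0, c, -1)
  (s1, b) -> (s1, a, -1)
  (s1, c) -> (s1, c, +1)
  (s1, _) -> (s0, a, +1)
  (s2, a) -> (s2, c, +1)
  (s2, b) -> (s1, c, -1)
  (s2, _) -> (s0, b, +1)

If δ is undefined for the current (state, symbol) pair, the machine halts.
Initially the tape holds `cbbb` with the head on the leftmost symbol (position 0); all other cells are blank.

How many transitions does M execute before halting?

state=s0 head=0 tape=___[c]bbb_   (s0,c)→(s1,b,-1)
state=s1 head=-1 tape=__[_]bbbb_   (s1,_)→(s0,a,+1)
state=s0 head=0 tape=__a[b]bbb_   (s0,b)→(s0,b,+1)
state=s0 head=1 tape=__ab[b]bb_   (s0,b)→(s0,b,+1)
state=s0 head=2 tape=__abb[b]b_   (s0,b)→(s0,b,+1)
state=s0 head=3 tape=__abbb[b]_   (s0,b)→(s0,b,+1)
state=s0 head=4 tape=__abbbb[_]   (s0,_)→(s1,b,0)
state=s1 head=4 tape=__abbbb[b]   (s1,b)→(s1,a,-1)
state=s1 head=3 tape=__abbb[b]a   (s1,b)→(s1,a,-1)
state=s1 head=2 tape=__abb[b]aa   (s1,b)→(s1,a,-1)
state=s1 head=1 tape=__ab[b]aaa   (s1,b)→(s1,a,-1)
state=s1 head=0 tape=__a[b]aaaa   (s1,b)→(s1,a,-1)
state=s1 head=-1 tape=__[a]aaaaa   (s1,a)→(s0,c,-1)
state=s0 head=-2 tape=_[_]caaaaa   (s0,_)→(s1,b,0)
state=s1 head=-2 tape=_[b]caaaaa   (s1,b)→(s1,a,-1)
state=s1 head=-3 tape=[_]acaaaaa   (s1,_)→(s0,a,+1)
state=s0 head=-2 tape=a[a]caaaaa   (s0,a)→(s2,a,+1)
state=s2 head=-1 tape=aa[c]aaaaa
M halts after 17 transitions.

17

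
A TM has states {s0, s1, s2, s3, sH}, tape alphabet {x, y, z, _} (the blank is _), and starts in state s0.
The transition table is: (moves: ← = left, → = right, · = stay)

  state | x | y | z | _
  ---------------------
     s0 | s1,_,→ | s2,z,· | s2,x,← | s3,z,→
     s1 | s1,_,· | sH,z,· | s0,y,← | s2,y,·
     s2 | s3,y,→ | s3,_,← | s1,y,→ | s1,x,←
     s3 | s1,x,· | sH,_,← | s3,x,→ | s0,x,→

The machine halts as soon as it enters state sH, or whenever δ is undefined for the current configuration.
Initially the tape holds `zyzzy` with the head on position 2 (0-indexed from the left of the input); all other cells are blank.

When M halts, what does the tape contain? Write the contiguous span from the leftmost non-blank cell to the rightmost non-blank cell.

xxz_y

s0 | zy[z]zy   read z → write x, move ←, go to s2
s2 | z[y]xzy   read y → write _, move ←, go to s3
s3 | [z]_xzy   read z → write x, move →, go to s3
s3 | x[_]xzy   read _ → write x, move →, go to s0
s0 | xx[x]zy   read x → write _, move →, go to s1
s1 | xx_[z]y   read z → write y, move ←, go to s0
s0 | xx[_]yy   read _ → write z, move →, go to s3
s3 | xxz[y]y   read y → write _, move ←, go to sH
sH | xx[z]_y
The non-blank tape span at halt is xxz_y.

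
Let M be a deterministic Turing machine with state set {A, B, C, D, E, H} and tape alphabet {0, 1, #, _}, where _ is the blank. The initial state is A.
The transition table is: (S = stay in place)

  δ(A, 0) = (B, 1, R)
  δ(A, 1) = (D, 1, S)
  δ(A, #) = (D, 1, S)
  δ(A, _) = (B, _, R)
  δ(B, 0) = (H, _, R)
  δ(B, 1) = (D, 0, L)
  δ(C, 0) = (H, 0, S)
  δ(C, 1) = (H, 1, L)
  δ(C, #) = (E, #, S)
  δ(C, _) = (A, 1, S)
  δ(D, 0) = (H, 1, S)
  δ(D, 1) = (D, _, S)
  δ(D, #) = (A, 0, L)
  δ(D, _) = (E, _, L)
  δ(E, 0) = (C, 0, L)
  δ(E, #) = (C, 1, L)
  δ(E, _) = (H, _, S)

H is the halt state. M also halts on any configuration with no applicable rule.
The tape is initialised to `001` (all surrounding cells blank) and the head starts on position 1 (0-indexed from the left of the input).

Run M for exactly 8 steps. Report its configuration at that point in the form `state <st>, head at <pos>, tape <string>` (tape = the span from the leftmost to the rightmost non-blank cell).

state=A head=1 tape=_0[0]1   (A,0)→(B,1,R)
state=B head=2 tape=_01[1]   (B,1)→(D,0,L)
state=D head=1 tape=_0[1]0   (D,1)→(D,_,S)
state=D head=1 tape=_0[_]0   (D,_)→(E,_,L)
state=E head=0 tape=_[0]_0   (E,0)→(C,0,L)
state=C head=-1 tape=[_]0_0   (C,_)→(A,1,S)
state=A head=-1 tape=[1]0_0   (A,1)→(D,1,S)
state=D head=-1 tape=[1]0_0   (D,1)→(D,_,S)
state=D head=-1 tape=[_]0_0
After 8 steps: state D, head at -1, tape 0_0.

state D, head at -1, tape 0_0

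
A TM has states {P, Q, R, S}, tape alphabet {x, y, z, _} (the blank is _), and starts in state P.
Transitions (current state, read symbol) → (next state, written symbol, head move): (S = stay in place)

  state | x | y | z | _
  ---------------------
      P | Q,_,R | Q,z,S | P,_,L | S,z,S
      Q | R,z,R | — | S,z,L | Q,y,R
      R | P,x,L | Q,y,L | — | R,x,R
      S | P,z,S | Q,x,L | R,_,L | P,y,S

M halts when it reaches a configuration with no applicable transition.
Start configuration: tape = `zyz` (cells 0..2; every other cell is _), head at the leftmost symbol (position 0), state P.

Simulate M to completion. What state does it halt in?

R

P | __[z]yz   read z → write _, move L, go to P
P | _[_]_yz   read _ → write z, move S, go to S
S | _[z]_yz   read z → write _, move L, go to R
R | [_]__yz   read _ → write x, move R, go to R
R | x[_]_yz   read _ → write x, move R, go to R
R | xx[_]yz   read _ → write x, move R, go to R
R | xxx[y]z   read y → write y, move L, go to Q
Q | xx[x]yz   read x → write z, move R, go to R
R | xxz[y]z   read y → write y, move L, go to Q
Q | xx[z]yz   read z → write z, move L, go to S
S | x[x]zyz   read x → write z, move S, go to P
P | x[z]zyz   read z → write _, move L, go to P
P | [x]_zyz   read x → write _, move R, go to Q
Q | _[_]zyz   read _ → write y, move R, go to Q
Q | _y[z]yz   read z → write z, move L, go to S
S | _[y]zyz   read y → write x, move L, go to Q
Q | [_]xzyz   read _ → write y, move R, go to Q
Q | y[x]zyz   read x → write z, move R, go to R
R | yz[z]yz
No transition is defined for (R, z); M halts in state R.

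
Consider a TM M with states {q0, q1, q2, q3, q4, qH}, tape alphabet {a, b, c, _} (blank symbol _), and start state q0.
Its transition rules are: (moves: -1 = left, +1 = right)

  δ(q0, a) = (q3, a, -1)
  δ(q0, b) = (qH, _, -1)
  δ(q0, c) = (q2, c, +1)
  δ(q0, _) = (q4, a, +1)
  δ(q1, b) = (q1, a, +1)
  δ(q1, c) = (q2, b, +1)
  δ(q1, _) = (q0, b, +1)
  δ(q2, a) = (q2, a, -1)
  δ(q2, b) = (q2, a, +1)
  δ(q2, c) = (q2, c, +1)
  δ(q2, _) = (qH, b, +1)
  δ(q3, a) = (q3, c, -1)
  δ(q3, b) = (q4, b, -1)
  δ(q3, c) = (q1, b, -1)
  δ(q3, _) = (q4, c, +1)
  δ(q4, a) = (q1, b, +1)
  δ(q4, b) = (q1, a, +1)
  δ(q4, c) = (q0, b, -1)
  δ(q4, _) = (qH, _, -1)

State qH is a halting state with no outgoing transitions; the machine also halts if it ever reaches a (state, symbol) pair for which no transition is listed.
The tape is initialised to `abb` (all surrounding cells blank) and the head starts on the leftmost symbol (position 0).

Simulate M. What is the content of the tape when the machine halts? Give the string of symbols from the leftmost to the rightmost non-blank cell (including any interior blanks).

state=q0 head=0 tape=_[a]bb___   (q0,a)→(q3,a,-1)
state=q3 head=-1 tape=[_]abb___   (q3,_)→(q4,c,+1)
state=q4 head=0 tape=c[a]bb___   (q4,a)→(q1,b,+1)
state=q1 head=1 tape=cb[b]b___   (q1,b)→(q1,a,+1)
state=q1 head=2 tape=cba[b]___   (q1,b)→(q1,a,+1)
state=q1 head=3 tape=cbaa[_]__   (q1,_)→(q0,b,+1)
state=q0 head=4 tape=cbaab[_]_   (q0,_)→(q4,a,+1)
state=q4 head=5 tape=cbaaba[_]   (q4,_)→(qH,_,-1)
state=qH head=4 tape=cbaab[a]_
The non-blank tape span at halt is cbaaba.

cbaaba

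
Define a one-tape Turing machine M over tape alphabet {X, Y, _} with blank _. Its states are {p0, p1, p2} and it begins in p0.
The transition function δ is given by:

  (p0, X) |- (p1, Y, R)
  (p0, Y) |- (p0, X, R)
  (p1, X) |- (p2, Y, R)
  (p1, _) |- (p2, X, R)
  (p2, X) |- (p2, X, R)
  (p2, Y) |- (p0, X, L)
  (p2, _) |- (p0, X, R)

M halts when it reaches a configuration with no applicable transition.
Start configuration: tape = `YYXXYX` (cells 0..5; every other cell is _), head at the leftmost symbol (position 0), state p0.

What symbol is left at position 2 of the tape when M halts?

Y

state=p0 head=0 tape=[Y]YXXYX__   (p0,Y)→(p0,X,R)
state=p0 head=1 tape=X[Y]XXYX__   (p0,Y)→(p0,X,R)
state=p0 head=2 tape=XX[X]XYX__   (p0,X)→(p1,Y,R)
state=p1 head=3 tape=XXY[X]YX__   (p1,X)→(p2,Y,R)
state=p2 head=4 tape=XXYY[Y]X__   (p2,Y)→(p0,X,L)
state=p0 head=3 tape=XXY[Y]XX__   (p0,Y)→(p0,X,R)
state=p0 head=4 tape=XXYX[X]X__   (p0,X)→(p1,Y,R)
state=p1 head=5 tape=XXYXY[X]__   (p1,X)→(p2,Y,R)
state=p2 head=6 tape=XXYXYY[_]_   (p2,_)→(p0,X,R)
state=p0 head=7 tape=XXYXYYX[_]
Cell 2 holds Y when M halts.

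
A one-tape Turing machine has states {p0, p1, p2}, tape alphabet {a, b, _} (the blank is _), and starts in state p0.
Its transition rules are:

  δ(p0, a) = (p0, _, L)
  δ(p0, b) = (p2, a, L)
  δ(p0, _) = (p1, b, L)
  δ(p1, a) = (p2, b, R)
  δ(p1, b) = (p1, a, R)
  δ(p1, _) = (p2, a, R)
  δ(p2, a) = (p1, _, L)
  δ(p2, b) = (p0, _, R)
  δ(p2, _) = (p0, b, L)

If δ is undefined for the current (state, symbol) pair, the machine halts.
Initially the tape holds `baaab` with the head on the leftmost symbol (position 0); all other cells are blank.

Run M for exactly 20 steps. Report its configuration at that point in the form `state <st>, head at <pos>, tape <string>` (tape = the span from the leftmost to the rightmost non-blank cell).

state p2, head at -6, tape ab__baaaaaab

p0 | _______[b]aaab   read b → write a, move L, go to p2
p2 | ______[_]aaaab   read _ → write b, move L, go to p0
p0 | _____[_]baaaab   read _ → write b, move L, go to p1
p1 | ____[_]bbaaaab   read _ → write a, move R, go to p2
p2 | ____a[b]baaaab   read b → write _, move R, go to p0
p0 | ____a_[b]aaaab   read b → write a, move L, go to p2
p2 | ____a[_]aaaaab   read _ → write b, move L, go to p0
p0 | ____[a]baaaaab   read a → write _, move L, go to p0
p0 | ___[_]_baaaaab   read _ → write b, move L, go to p1
p1 | __[_]b_baaaaab   read _ → write a, move R, go to p2
p2 | __a[b]_baaaaab   read b → write _, move R, go to p0
p0 | __a_[_]baaaaab   read _ → write b, move L, go to p1
p1 | __a[_]bbaaaaab   read _ → write a, move R, go to p2
p2 | __aa[b]baaaaab   read b → write _, move R, go to p0
p0 | __aa_[b]aaaaab   read b → write a, move L, go to p2
p2 | __aa[_]aaaaaab   read _ → write b, move L, go to p0
p0 | __a[a]baaaaaab   read a → write _, move L, go to p0
p0 | __[a]_baaaaaab   read a → write _, move L, go to p0
p0 | _[_]__baaaaaab   read _ → write b, move L, go to p1
p1 | [_]b__baaaaaab   read _ → write a, move R, go to p2
p2 | a[b]__baaaaaab
After 20 steps: state p2, head at -6, tape ab__baaaaaab.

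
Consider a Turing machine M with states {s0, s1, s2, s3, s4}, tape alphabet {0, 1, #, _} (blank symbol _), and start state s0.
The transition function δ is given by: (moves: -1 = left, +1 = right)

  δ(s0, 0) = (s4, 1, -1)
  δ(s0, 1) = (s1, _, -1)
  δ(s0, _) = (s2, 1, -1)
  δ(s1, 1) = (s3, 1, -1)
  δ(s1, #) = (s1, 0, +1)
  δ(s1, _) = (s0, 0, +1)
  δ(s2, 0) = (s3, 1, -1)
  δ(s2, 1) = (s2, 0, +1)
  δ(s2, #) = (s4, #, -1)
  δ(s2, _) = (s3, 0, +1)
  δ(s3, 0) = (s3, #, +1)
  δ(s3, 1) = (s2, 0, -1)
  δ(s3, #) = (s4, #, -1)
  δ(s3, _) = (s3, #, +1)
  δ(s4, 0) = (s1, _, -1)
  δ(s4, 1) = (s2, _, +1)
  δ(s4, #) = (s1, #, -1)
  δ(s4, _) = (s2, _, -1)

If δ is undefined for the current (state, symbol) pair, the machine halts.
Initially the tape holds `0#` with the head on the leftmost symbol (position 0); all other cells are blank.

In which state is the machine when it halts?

s0 | ______[0]#   read 0 → write 1, move -1, go to s4
s4 | _____[_]1#   read _ → write _, move -1, go to s2
s2 | ____[_]_1#   read _ → write 0, move +1, go to s3
s3 | ____0[_]1#   read _ → write #, move +1, go to s3
s3 | ____0#[1]#   read 1 → write 0, move -1, go to s2
s2 | ____0[#]0#   read # → write #, move -1, go to s4
s4 | ____[0]#0#   read 0 → write _, move -1, go to s1
s1 | ___[_]_#0#   read _ → write 0, move +1, go to s0
s0 | ___0[_]#0#   read _ → write 1, move -1, go to s2
s2 | ___[0]1#0#   read 0 → write 1, move -1, go to s3
s3 | __[_]11#0#   read _ → write #, move +1, go to s3
s3 | __#[1]1#0#   read 1 → write 0, move -1, go to s2
s2 | __[#]01#0#   read # → write #, move -1, go to s4
s4 | _[_]#01#0#   read _ → write _, move -1, go to s2
s2 | [_]_#01#0#   read _ → write 0, move +1, go to s3
s3 | 0[_]#01#0#   read _ → write #, move +1, go to s3
s3 | 0#[#]01#0#   read # → write #, move -1, go to s4
s4 | 0[#]#01#0#   read # → write #, move -1, go to s1
s1 | [0]##01#0#
No transition is defined for (s1, 0); M halts in state s1.

s1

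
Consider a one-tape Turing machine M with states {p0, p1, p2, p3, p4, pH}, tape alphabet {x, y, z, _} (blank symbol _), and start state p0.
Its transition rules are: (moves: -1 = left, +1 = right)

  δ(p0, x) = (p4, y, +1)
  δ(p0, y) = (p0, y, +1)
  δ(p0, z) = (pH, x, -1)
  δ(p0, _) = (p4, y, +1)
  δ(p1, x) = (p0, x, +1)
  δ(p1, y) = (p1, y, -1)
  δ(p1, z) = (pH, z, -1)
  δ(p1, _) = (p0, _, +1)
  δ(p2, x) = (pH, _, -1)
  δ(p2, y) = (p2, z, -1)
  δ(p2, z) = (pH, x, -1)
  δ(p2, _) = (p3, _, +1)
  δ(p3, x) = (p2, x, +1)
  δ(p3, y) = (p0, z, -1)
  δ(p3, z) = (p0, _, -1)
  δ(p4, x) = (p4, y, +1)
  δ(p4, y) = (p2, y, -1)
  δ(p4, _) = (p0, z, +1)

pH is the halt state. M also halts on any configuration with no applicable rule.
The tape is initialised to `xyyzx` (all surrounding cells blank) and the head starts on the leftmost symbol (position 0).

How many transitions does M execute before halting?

10

p0 | _[x]yyzx   read x → write y, move +1, go to p4
p4 | _y[y]yzx   read y → write y, move -1, go to p2
p2 | _[y]yyzx   read y → write z, move -1, go to p2
p2 | [_]zyyzx   read _ → write _, move +1, go to p3
p3 | _[z]yyzx   read z → write _, move -1, go to p0
p0 | [_]_yyzx   read _ → write y, move +1, go to p4
p4 | y[_]yyzx   read _ → write z, move +1, go to p0
p0 | yz[y]yzx   read y → write y, move +1, go to p0
p0 | yzy[y]zx   read y → write y, move +1, go to p0
p0 | yzyy[z]x   read z → write x, move -1, go to pH
pH | yzy[y]xx
M halts after 10 transitions.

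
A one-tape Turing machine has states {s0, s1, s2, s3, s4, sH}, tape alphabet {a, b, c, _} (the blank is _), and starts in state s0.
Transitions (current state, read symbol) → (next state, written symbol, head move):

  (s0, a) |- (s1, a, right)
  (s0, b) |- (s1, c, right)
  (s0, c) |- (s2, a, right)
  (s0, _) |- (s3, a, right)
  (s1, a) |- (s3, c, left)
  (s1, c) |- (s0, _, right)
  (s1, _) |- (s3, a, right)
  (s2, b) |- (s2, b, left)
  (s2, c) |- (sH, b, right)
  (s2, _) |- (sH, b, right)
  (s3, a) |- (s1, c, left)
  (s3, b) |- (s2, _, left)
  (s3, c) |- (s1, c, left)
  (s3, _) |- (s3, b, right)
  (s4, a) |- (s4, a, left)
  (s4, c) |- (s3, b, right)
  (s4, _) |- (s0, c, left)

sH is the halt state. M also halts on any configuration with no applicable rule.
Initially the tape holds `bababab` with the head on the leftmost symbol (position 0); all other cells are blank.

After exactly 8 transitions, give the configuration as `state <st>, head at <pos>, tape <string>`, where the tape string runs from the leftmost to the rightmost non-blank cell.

s0 | __[b]ababab   read b → write c, move right, go to s1
s1 | __c[a]babab   read a → write c, move left, go to s3
s3 | __[c]cbabab   read c → write c, move left, go to s1
s1 | _[_]ccbabab   read _ → write a, move right, go to s3
s3 | _a[c]cbabab   read c → write c, move left, go to s1
s1 | _[a]ccbabab   read a → write c, move left, go to s3
s3 | [_]cccbabab   read _ → write b, move right, go to s3
s3 | b[c]ccbabab   read c → write c, move left, go to s1
s1 | [b]cccbabab
After 8 steps: state s1, head at -2, tape bcccbabab.

state s1, head at -2, tape bcccbabab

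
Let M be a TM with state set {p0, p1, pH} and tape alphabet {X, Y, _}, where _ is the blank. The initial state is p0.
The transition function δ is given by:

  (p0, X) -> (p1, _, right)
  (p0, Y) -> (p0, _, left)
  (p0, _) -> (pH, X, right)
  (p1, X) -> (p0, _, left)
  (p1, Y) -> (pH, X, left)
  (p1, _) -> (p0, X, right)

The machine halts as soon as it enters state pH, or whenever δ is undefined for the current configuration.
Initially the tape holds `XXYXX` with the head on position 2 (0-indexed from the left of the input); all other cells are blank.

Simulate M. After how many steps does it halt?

6

state=p0 head=2 tape=XX[Y]XX   (p0,Y)→(p0,_,left)
state=p0 head=1 tape=X[X]_XX   (p0,X)→(p1,_,right)
state=p1 head=2 tape=X_[_]XX   (p1,_)→(p0,X,right)
state=p0 head=3 tape=X_X[X]X   (p0,X)→(p1,_,right)
state=p1 head=4 tape=X_X_[X]   (p1,X)→(p0,_,left)
state=p0 head=3 tape=X_X[_]_   (p0,_)→(pH,X,right)
state=pH head=4 tape=X_XX[_]
M halts after 6 transitions.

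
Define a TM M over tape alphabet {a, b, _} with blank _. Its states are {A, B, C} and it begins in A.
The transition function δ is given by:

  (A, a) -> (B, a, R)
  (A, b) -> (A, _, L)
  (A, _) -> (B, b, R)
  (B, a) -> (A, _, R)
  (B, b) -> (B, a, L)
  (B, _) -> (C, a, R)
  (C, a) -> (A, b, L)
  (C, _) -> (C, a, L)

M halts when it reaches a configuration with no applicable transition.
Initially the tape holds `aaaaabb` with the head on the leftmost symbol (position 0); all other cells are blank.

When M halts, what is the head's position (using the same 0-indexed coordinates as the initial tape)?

10

A | [a]aaaabb_____   read a → write a, move R, go to B
B | a[a]aaabb_____   read a → write _, move R, go to A
A | a_[a]aabb_____   read a → write a, move R, go to B
B | a_a[a]abb_____   read a → write _, move R, go to A
A | a_a_[a]bb_____   read a → write a, move R, go to B
B | a_a_a[b]b_____   read b → write a, move L, go to B
B | a_a_[a]ab_____   read a → write _, move R, go to A
A | a_a__[a]b_____   read a → write a, move R, go to B
B | a_a__a[b]_____   read b → write a, move L, go to B
B | a_a__[a]a_____   read a → write _, move R, go to A
A | a_a___[a]_____   read a → write a, move R, go to B
B | a_a___a[_]____   read _ → write a, move R, go to C
C | a_a___aa[_]___   read _ → write a, move L, go to C
C | a_a___a[a]a___   read a → write b, move L, go to A
A | a_a___[a]ba___   read a → write a, move R, go to B
B | a_a___a[b]a___   read b → write a, move L, go to B
B | a_a___[a]aa___   read a → write _, move R, go to A
A | a_a____[a]a___   read a → write a, move R, go to B
B | a_a____a[a]___   read a → write _, move R, go to A
A | a_a____a_[_]__   read _ → write b, move R, go to B
B | a_a____a_b[_]_   read _ → write a, move R, go to C
C | a_a____a_ba[_]   read _ → write a, move L, go to C
C | a_a____a_b[a]a   read a → write b, move L, go to A
A | a_a____a_[b]ba   read b → write _, move L, go to A
A | a_a____a[_]_ba   read _ → write b, move R, go to B
B | a_a____ab[_]ba   read _ → write a, move R, go to C
C | a_a____aba[b]a
At halt the head is at cell 10.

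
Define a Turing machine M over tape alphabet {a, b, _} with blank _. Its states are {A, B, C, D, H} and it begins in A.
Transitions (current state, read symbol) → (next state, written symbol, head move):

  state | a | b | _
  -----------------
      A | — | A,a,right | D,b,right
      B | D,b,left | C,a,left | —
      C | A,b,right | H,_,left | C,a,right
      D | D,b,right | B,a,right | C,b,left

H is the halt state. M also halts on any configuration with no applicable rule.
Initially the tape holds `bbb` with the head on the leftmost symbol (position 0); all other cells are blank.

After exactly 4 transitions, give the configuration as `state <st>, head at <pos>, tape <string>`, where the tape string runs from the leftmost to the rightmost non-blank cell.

state D, head at 4, tape aaab

state=A head=0 tape=[b]bb__   (A,b)→(A,a,right)
state=A head=1 tape=a[b]b__   (A,b)→(A,a,right)
state=A head=2 tape=aa[b]__   (A,b)→(A,a,right)
state=A head=3 tape=aaa[_]_   (A,_)→(D,b,right)
state=D head=4 tape=aaab[_]
After 4 steps: state D, head at 4, tape aaab.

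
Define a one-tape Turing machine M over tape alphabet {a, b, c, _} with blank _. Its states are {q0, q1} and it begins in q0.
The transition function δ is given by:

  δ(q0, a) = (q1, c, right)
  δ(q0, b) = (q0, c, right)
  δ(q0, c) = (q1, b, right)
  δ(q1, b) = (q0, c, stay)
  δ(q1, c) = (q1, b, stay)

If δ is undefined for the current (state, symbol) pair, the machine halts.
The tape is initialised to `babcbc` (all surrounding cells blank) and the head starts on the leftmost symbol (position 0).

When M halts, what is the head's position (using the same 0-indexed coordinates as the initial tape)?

6

q0 | [b]abcbc_   read b → write c, move right, go to q0
q0 | c[a]bcbc_   read a → write c, move right, go to q1
q1 | cc[b]cbc_   read b → write c, move stay, go to q0
q0 | cc[c]cbc_   read c → write b, move right, go to q1
q1 | ccb[c]bc_   read c → write b, move stay, go to q1
q1 | ccb[b]bc_   read b → write c, move stay, go to q0
q0 | ccb[c]bc_   read c → write b, move right, go to q1
q1 | ccbb[b]c_   read b → write c, move stay, go to q0
q0 | ccbb[c]c_   read c → write b, move right, go to q1
q1 | ccbbb[c]_   read c → write b, move stay, go to q1
q1 | ccbbb[b]_   read b → write c, move stay, go to q0
q0 | ccbbb[c]_   read c → write b, move right, go to q1
q1 | ccbbbb[_]
At halt the head is at cell 6.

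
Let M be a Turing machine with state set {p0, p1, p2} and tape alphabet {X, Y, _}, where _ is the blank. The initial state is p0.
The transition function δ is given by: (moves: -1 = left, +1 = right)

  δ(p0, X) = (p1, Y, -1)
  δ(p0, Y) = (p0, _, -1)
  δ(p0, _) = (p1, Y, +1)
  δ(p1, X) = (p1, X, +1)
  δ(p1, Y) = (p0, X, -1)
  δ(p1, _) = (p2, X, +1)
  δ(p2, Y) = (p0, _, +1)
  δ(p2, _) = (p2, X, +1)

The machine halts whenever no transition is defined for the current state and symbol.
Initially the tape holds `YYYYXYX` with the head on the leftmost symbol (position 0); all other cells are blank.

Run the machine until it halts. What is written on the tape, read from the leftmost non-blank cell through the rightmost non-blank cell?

p0 | _[Y]YYYXYX   read Y → write _, move -1, go to p0
p0 | [_]_YYYXYX   read _ → write Y, move +1, go to p1
p1 | Y[_]YYYXYX   read _ → write X, move +1, go to p2
p2 | YX[Y]YYXYX   read Y → write _, move +1, go to p0
p0 | YX_[Y]YXYX   read Y → write _, move -1, go to p0
p0 | YX[_]_YXYX   read _ → write Y, move +1, go to p1
p1 | YXY[_]YXYX   read _ → write X, move +1, go to p2
p2 | YXYX[Y]XYX   read Y → write _, move +1, go to p0
p0 | YXYX_[X]YX   read X → write Y, move -1, go to p1
p1 | YXYX[_]YYX   read _ → write X, move +1, go to p2
p2 | YXYXX[Y]YX   read Y → write _, move +1, go to p0
p0 | YXYXX_[Y]X   read Y → write _, move -1, go to p0
p0 | YXYXX[_]_X   read _ → write Y, move +1, go to p1
p1 | YXYXXY[_]X   read _ → write X, move +1, go to p2
p2 | YXYXXYX[X]
The non-blank tape span at halt is YXYXXYXX.

YXYXXYXX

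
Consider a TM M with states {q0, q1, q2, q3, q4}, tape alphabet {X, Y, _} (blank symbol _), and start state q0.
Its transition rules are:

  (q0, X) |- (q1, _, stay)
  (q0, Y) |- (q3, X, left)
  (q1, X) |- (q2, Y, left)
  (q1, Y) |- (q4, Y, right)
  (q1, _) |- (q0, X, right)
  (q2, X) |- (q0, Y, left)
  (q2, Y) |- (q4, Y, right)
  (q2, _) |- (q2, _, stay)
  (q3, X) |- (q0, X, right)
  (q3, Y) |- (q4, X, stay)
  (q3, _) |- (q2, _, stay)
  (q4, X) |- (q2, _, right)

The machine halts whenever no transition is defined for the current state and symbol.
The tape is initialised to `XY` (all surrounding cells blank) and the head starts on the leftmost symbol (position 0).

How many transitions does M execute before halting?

6

q0 | [X]Y_   read X → write _, move stay, go to q1
q1 | [_]Y_   read _ → write X, move right, go to q0
q0 | X[Y]_   read Y → write X, move left, go to q3
q3 | [X]X_   read X → write X, move right, go to q0
q0 | X[X]_   read X → write _, move stay, go to q1
q1 | X[_]_   read _ → write X, move right, go to q0
q0 | XX[_]
M halts after 6 transitions.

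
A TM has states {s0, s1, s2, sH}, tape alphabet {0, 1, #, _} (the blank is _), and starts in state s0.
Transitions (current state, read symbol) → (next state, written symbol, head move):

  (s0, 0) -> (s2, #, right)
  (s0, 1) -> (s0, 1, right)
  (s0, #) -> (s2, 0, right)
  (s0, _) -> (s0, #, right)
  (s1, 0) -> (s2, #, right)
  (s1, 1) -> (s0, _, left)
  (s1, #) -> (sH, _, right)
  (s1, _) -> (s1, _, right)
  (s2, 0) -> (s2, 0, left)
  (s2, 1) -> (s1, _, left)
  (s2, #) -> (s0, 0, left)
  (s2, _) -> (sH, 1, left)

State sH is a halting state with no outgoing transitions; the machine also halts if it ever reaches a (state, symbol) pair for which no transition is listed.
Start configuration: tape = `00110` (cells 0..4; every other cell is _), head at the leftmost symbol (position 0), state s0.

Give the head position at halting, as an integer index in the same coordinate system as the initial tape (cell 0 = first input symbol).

-3

state=s0 head=0 tape=___[0]0110   (s0,0)→(s2,#,right)
state=s2 head=1 tape=___#[0]110   (s2,0)→(s2,0,left)
state=s2 head=0 tape=___[#]0110   (s2,#)→(s0,0,left)
state=s0 head=-1 tape=__[_]00110   (s0,_)→(s0,#,right)
state=s0 head=0 tape=__#[0]0110   (s0,0)→(s2,#,right)
state=s2 head=1 tape=__##[0]110   (s2,0)→(s2,0,left)
state=s2 head=0 tape=__#[#]0110   (s2,#)→(s0,0,left)
state=s0 head=-1 tape=__[#]00110   (s0,#)→(s2,0,right)
state=s2 head=0 tape=__0[0]0110   (s2,0)→(s2,0,left)
state=s2 head=-1 tape=__[0]00110   (s2,0)→(s2,0,left)
state=s2 head=-2 tape=_[_]000110   (s2,_)→(sH,1,left)
state=sH head=-3 tape=[_]1000110
At halt the head is at cell -3.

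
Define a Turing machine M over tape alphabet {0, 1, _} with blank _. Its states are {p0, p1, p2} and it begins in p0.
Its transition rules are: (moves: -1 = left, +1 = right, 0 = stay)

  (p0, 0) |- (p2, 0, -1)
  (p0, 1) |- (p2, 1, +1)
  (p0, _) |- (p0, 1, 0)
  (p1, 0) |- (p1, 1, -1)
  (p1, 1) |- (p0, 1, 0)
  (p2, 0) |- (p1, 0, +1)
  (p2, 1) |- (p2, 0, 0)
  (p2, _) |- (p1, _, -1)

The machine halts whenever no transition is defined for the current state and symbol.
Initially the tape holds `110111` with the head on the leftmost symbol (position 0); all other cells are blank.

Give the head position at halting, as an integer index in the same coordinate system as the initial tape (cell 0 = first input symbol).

state=p0 head=0 tape=[1]10111_   (p0,1)→(p2,1,+1)
state=p2 head=1 tape=1[1]0111_   (p2,1)→(p2,0,0)
state=p2 head=1 tape=1[0]0111_   (p2,0)→(p1,0,+1)
state=p1 head=2 tape=10[0]111_   (p1,0)→(p1,1,-1)
state=p1 head=1 tape=1[0]1111_   (p1,0)→(p1,1,-1)
state=p1 head=0 tape=[1]11111_   (p1,1)→(p0,1,0)
state=p0 head=0 tape=[1]11111_   (p0,1)→(p2,1,+1)
state=p2 head=1 tape=1[1]1111_   (p2,1)→(p2,0,0)
state=p2 head=1 tape=1[0]1111_   (p2,0)→(p1,0,+1)
state=p1 head=2 tape=10[1]111_   (p1,1)→(p0,1,0)
state=p0 head=2 tape=10[1]111_   (p0,1)→(p2,1,+1)
state=p2 head=3 tape=101[1]11_   (p2,1)→(p2,0,0)
state=p2 head=3 tape=101[0]11_   (p2,0)→(p1,0,+1)
state=p1 head=4 tape=1010[1]1_   (p1,1)→(p0,1,0)
state=p0 head=4 tape=1010[1]1_   (p0,1)→(p2,1,+1)
state=p2 head=5 tape=10101[1]_   (p2,1)→(p2,0,0)
state=p2 head=5 tape=10101[0]_   (p2,0)→(p1,0,+1)
state=p1 head=6 tape=101010[_]
At halt the head is at cell 6.

6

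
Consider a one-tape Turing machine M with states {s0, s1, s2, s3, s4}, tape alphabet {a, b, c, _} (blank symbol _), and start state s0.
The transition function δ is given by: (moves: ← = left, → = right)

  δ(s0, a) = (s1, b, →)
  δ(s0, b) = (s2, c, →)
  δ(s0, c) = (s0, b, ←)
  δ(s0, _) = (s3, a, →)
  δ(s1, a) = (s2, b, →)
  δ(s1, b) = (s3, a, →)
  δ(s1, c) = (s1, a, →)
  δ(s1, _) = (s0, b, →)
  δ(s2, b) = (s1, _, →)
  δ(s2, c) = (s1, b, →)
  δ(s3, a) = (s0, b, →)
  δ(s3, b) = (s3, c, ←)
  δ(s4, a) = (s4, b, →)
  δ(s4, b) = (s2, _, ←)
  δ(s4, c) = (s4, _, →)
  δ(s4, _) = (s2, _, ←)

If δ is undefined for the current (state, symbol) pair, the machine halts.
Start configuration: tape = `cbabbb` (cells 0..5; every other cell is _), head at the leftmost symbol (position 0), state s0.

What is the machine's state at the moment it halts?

s3

state=s0 head=0 tape=_[c]babbb_   (s0,c)→(s0,b,←)
state=s0 head=-1 tape=[_]bbabbb_   (s0,_)→(s3,a,→)
state=s3 head=0 tape=a[b]babbb_   (s3,b)→(s3,c,←)
state=s3 head=-1 tape=[a]cbabbb_   (s3,a)→(s0,b,→)
state=s0 head=0 tape=b[c]babbb_   (s0,c)→(s0,b,←)
state=s0 head=-1 tape=[b]bbabbb_   (s0,b)→(s2,c,→)
state=s2 head=0 tape=c[b]babbb_   (s2,b)→(s1,_,→)
state=s1 head=1 tape=c_[b]abbb_   (s1,b)→(s3,a,→)
state=s3 head=2 tape=c_a[a]bbb_   (s3,a)→(s0,b,→)
state=s0 head=3 tape=c_ab[b]bb_   (s0,b)→(s2,c,→)
state=s2 head=4 tape=c_abc[b]b_   (s2,b)→(s1,_,→)
state=s1 head=5 tape=c_abc_[b]_   (s1,b)→(s3,a,→)
state=s3 head=6 tape=c_abc_a[_]
No transition is defined for (s3, _); M halts in state s3.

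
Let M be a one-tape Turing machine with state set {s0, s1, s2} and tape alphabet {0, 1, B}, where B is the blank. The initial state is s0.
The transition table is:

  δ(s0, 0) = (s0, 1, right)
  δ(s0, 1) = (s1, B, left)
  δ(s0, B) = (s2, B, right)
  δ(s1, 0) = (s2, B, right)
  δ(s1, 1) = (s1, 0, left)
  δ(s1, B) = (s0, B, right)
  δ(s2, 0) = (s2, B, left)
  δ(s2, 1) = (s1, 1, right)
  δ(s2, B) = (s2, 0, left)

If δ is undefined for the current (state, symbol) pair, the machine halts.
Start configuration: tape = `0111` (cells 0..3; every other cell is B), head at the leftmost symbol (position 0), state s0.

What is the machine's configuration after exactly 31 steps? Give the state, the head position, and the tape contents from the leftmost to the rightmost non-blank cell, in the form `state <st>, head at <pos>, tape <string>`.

state=s0 head=0 tape=B[0]111BB   (s0,0)→(s0,1,right)
state=s0 head=1 tape=B1[1]11BB   (s0,1)→(s1,B,left)
state=s1 head=0 tape=B[1]B11BB   (s1,1)→(s1,0,left)
state=s1 head=-1 tape=[B]0B11BB   (s1,B)→(s0,B,right)
state=s0 head=0 tape=B[0]B11BB   (s0,0)→(s0,1,right)
state=s0 head=1 tape=B1[B]11BB   (s0,B)→(s2,B,right)
state=s2 head=2 tape=B1B[1]1BB   (s2,1)→(s1,1,right)
state=s1 head=3 tape=B1B1[1]BB   (s1,1)→(s1,0,left)
state=s1 head=2 tape=B1B[1]0BB   (s1,1)→(s1,0,left)
state=s1 head=1 tape=B1[B]00BB   (s1,B)→(s0,B,right)
state=s0 head=2 tape=B1B[0]0BB   (s0,0)→(s0,1,right)
state=s0 head=3 tape=B1B1[0]BB   (s0,0)→(s0,1,right)
state=s0 head=4 tape=B1B11[B]B   (s0,B)→(s2,B,right)
state=s2 head=5 tape=B1B11B[B]   (s2,B)→(s2,0,left)
state=s2 head=4 tape=B1B11[B]0   (s2,B)→(s2,0,left)
state=s2 head=3 tape=B1B1[1]00   (s2,1)→(s1,1,right)
state=s1 head=4 tape=B1B11[0]0   (s1,0)→(s2,B,right)
state=s2 head=5 tape=B1B11B[0]   (s2,0)→(s2,B,left)
state=s2 head=4 tape=B1B11[B]B   (s2,B)→(s2,0,left)
state=s2 head=3 tape=B1B1[1]0B   (s2,1)→(s1,1,right)
state=s1 head=4 tape=B1B11[0]B   (s1,0)→(s2,B,right)
state=s2 head=5 tape=B1B11B[B]   (s2,B)→(s2,0,left)
state=s2 head=4 tape=B1B11[B]0   (s2,B)→(s2,0,left)
state=s2 head=3 tape=B1B1[1]00   (s2,1)→(s1,1,right)
state=s1 head=4 tape=B1B11[0]0   (s1,0)→(s2,B,right)
state=s2 head=5 tape=B1B11B[0]   (s2,0)→(s2,B,left)
state=s2 head=4 tape=B1B11[B]B   (s2,B)→(s2,0,left)
state=s2 head=3 tape=B1B1[1]0B   (s2,1)→(s1,1,right)
state=s1 head=4 tape=B1B11[0]B   (s1,0)→(s2,B,right)
state=s2 head=5 tape=B1B11B[B]   (s2,B)→(s2,0,left)
state=s2 head=4 tape=B1B11[B]0   (s2,B)→(s2,0,left)
state=s2 head=3 tape=B1B1[1]00
After 31 steps: state s2, head at 3, tape 1B1100.

state s2, head at 3, tape 1B1100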